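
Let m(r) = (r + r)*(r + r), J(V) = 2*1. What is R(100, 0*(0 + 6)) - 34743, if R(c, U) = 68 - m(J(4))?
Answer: -34691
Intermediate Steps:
J(V) = 2
m(r) = 4*r² (m(r) = (2*r)*(2*r) = 4*r²)
R(c, U) = 52 (R(c, U) = 68 - 4*2² = 68 - 4*4 = 68 - 1*16 = 68 - 16 = 52)
R(100, 0*(0 + 6)) - 34743 = 52 - 34743 = -34691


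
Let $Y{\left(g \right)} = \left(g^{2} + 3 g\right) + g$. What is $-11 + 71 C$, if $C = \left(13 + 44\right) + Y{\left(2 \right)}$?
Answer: $4888$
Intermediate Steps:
$Y{\left(g \right)} = g^{2} + 4 g$
$C = 69$ ($C = \left(13 + 44\right) + 2 \left(4 + 2\right) = 57 + 2 \cdot 6 = 57 + 12 = 69$)
$-11 + 71 C = -11 + 71 \cdot 69 = -11 + 4899 = 4888$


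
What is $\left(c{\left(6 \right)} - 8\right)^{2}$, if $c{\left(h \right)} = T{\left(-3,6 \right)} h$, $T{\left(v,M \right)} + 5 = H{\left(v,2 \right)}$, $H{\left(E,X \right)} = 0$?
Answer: $1444$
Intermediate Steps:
$T{\left(v,M \right)} = -5$ ($T{\left(v,M \right)} = -5 + 0 = -5$)
$c{\left(h \right)} = - 5 h$
$\left(c{\left(6 \right)} - 8\right)^{2} = \left(\left(-5\right) 6 - 8\right)^{2} = \left(-30 - 8\right)^{2} = \left(-38\right)^{2} = 1444$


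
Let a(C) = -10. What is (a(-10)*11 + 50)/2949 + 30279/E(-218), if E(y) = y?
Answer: -29768617/214294 ≈ -138.91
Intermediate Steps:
(a(-10)*11 + 50)/2949 + 30279/E(-218) = (-10*11 + 50)/2949 + 30279/(-218) = (-110 + 50)*(1/2949) + 30279*(-1/218) = -60*1/2949 - 30279/218 = -20/983 - 30279/218 = -29768617/214294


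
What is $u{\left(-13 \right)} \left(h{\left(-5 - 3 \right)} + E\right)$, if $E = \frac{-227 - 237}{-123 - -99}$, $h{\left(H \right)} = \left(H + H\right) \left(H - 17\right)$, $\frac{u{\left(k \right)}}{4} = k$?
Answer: $- \frac{65416}{3} \approx -21805.0$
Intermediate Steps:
$u{\left(k \right)} = 4 k$
$h{\left(H \right)} = 2 H \left(-17 + H\right)$
$E = \frac{58}{3}$ ($E = - \frac{464}{-123 + \left(-9 + 108\right)} = - \frac{464}{-123 + 99} = - \frac{464}{-24} = \left(-464\right) \left(- \frac{1}{24}\right) = \frac{58}{3} \approx 19.333$)
$u{\left(-13 \right)} \left(h{\left(-5 - 3 \right)} + E\right) = 4 \left(-13\right) \left(2 \left(-5 - 3\right) \left(-17 - 8\right) + \frac{58}{3}\right) = - 52 \left(2 \left(-5 - 3\right) \left(-17 - 8\right) + \frac{58}{3}\right) = - 52 \left(2 \left(-8\right) \left(-17 - 8\right) + \frac{58}{3}\right) = - 52 \left(2 \left(-8\right) \left(-25\right) + \frac{58}{3}\right) = - 52 \left(400 + \frac{58}{3}\right) = \left(-52\right) \frac{1258}{3} = - \frac{65416}{3}$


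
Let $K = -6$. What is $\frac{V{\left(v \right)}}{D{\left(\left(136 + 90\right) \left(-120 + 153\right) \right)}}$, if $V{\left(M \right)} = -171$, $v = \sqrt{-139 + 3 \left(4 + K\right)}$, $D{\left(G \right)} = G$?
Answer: $- \frac{57}{2486} \approx -0.022928$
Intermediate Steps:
$v = i \sqrt{145}$ ($v = \sqrt{-139 + 3 \left(4 - 6\right)} = \sqrt{-139 + 3 \left(-2\right)} = \sqrt{-139 - 6} = \sqrt{-145} = i \sqrt{145} \approx 12.042 i$)
$\frac{V{\left(v \right)}}{D{\left(\left(136 + 90\right) \left(-120 + 153\right) \right)}} = - \frac{171}{\left(136 + 90\right) \left(-120 + 153\right)} = - \frac{171}{226 \cdot 33} = - \frac{171}{7458} = \left(-171\right) \frac{1}{7458} = - \frac{57}{2486}$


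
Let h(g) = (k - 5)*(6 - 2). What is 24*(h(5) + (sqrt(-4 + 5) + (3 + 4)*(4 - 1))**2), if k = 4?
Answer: 11520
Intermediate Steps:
h(g) = -4 (h(g) = (4 - 5)*(6 - 2) = -1*4 = -4)
24*(h(5) + (sqrt(-4 + 5) + (3 + 4)*(4 - 1))**2) = 24*(-4 + (sqrt(-4 + 5) + (3 + 4)*(4 - 1))**2) = 24*(-4 + (sqrt(1) + 7*3)**2) = 24*(-4 + (1 + 21)**2) = 24*(-4 + 22**2) = 24*(-4 + 484) = 24*480 = 11520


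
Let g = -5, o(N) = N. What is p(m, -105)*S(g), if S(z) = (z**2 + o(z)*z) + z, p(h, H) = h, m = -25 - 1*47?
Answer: -3240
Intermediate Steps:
m = -72 (m = -25 - 47 = -72)
S(z) = z + 2*z**2 (S(z) = (z**2 + z*z) + z = (z**2 + z**2) + z = 2*z**2 + z = z + 2*z**2)
p(m, -105)*S(g) = -(-360)*(1 + 2*(-5)) = -(-360)*(1 - 10) = -(-360)*(-9) = -72*45 = -3240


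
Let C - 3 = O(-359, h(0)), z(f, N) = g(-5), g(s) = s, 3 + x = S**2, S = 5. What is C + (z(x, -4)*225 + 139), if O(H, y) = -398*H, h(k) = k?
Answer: 141899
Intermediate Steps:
x = 22 (x = -3 + 5**2 = -3 + 25 = 22)
z(f, N) = -5
C = 142885 (C = 3 - 398*(-359) = 3 + 142882 = 142885)
C + (z(x, -4)*225 + 139) = 142885 + (-5*225 + 139) = 142885 + (-1125 + 139) = 142885 - 986 = 141899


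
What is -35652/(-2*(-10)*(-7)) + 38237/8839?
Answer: 80120302/309365 ≈ 258.98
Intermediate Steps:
-35652/(-2*(-10)*(-7)) + 38237/8839 = -35652/(20*(-7)) + 38237*(1/8839) = -35652/(-140) + 38237/8839 = -35652*(-1/140) + 38237/8839 = 8913/35 + 38237/8839 = 80120302/309365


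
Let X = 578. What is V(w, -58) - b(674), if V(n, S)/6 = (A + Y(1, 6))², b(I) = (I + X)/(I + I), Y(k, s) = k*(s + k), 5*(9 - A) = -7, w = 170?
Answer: 15296693/8425 ≈ 1815.6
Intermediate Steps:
A = 52/5 (A = 9 - ⅕*(-7) = 9 + 7/5 = 52/5 ≈ 10.400)
Y(k, s) = k*(k + s)
b(I) = (578 + I)/(2*I) (b(I) = (I + 578)/(I + I) = (578 + I)/((2*I)) = (578 + I)*(1/(2*I)) = (578 + I)/(2*I))
V(n, S) = 45414/25 (V(n, S) = 6*(52/5 + 1*(1 + 6))² = 6*(52/5 + 1*7)² = 6*(52/5 + 7)² = 6*(87/5)² = 6*(7569/25) = 45414/25)
V(w, -58) - b(674) = 45414/25 - (578 + 674)/(2*674) = 45414/25 - 1252/(2*674) = 45414/25 - 1*313/337 = 45414/25 - 313/337 = 15296693/8425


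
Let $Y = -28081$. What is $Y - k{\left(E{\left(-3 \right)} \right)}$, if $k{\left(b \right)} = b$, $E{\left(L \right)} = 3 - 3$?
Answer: $-28081$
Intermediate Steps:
$E{\left(L \right)} = 0$ ($E{\left(L \right)} = 3 - 3 = 0$)
$Y - k{\left(E{\left(-3 \right)} \right)} = -28081 - 0 = -28081 + 0 = -28081$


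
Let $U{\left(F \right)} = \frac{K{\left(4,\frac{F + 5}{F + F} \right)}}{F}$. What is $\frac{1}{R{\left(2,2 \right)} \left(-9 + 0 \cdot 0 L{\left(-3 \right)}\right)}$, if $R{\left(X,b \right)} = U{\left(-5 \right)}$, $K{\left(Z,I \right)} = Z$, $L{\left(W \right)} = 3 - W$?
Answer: $\frac{5}{36} \approx 0.13889$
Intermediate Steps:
$U{\left(F \right)} = \frac{4}{F}$
$R{\left(X,b \right)} = - \frac{4}{5}$ ($R{\left(X,b \right)} = \frac{4}{-5} = 4 \left(- \frac{1}{5}\right) = - \frac{4}{5}$)
$\frac{1}{R{\left(2,2 \right)} \left(-9 + 0 \cdot 0 L{\left(-3 \right)}\right)} = \frac{1}{\left(- \frac{4}{5}\right) \left(-9 + 0 \cdot 0 \left(3 - -3\right)\right)} = \frac{1}{\left(- \frac{4}{5}\right) \left(-9 + 0 \left(3 + 3\right)\right)} = \frac{1}{\left(- \frac{4}{5}\right) \left(-9 + 0 \cdot 6\right)} = \frac{1}{\left(- \frac{4}{5}\right) \left(-9 + 0\right)} = \frac{1}{\left(- \frac{4}{5}\right) \left(-9\right)} = \frac{1}{\frac{36}{5}} = \frac{5}{36}$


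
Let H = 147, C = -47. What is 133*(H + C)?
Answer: 13300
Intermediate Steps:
133*(H + C) = 133*(147 - 47) = 133*100 = 13300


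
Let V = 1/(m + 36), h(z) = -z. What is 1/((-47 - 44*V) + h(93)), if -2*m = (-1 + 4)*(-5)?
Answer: -87/12268 ≈ -0.0070916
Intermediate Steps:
m = 15/2 (m = -(-1 + 4)*(-5)/2 = -3*(-5)/2 = -½*(-15) = 15/2 ≈ 7.5000)
V = 2/87 (V = 1/(15/2 + 36) = 1/(87/2) = 2/87 ≈ 0.022988)
1/((-47 - 44*V) + h(93)) = 1/((-47 - 44*2/87) - 1*93) = 1/((-47 - 88/87) - 93) = 1/(-4177/87 - 93) = 1/(-12268/87) = -87/12268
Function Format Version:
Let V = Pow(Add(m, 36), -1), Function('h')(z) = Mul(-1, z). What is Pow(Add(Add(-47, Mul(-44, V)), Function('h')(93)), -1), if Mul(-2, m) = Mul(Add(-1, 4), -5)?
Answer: Rational(-87, 12268) ≈ -0.0070916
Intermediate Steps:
m = Rational(15, 2) (m = Mul(Rational(-1, 2), Mul(Add(-1, 4), -5)) = Mul(Rational(-1, 2), Mul(3, -5)) = Mul(Rational(-1, 2), -15) = Rational(15, 2) ≈ 7.5000)
V = Rational(2, 87) (V = Pow(Add(Rational(15, 2), 36), -1) = Pow(Rational(87, 2), -1) = Rational(2, 87) ≈ 0.022988)
Pow(Add(Add(-47, Mul(-44, V)), Function('h')(93)), -1) = Pow(Add(Add(-47, Mul(-44, Rational(2, 87))), Mul(-1, 93)), -1) = Pow(Add(Add(-47, Rational(-88, 87)), -93), -1) = Pow(Add(Rational(-4177, 87), -93), -1) = Pow(Rational(-12268, 87), -1) = Rational(-87, 12268)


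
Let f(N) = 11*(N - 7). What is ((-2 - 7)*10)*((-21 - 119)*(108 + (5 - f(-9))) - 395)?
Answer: 3676950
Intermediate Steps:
f(N) = -77 + 11*N (f(N) = 11*(-7 + N) = -77 + 11*N)
((-2 - 7)*10)*((-21 - 119)*(108 + (5 - f(-9))) - 395) = ((-2 - 7)*10)*((-21 - 119)*(108 + (5 - (-77 + 11*(-9)))) - 395) = (-9*10)*(-140*(108 + (5 - (-77 - 99))) - 395) = -90*(-140*(108 + (5 - 1*(-176))) - 395) = -90*(-140*(108 + (5 + 176)) - 395) = -90*(-140*(108 + 181) - 395) = -90*(-140*289 - 395) = -90*(-40460 - 395) = -90*(-40855) = 3676950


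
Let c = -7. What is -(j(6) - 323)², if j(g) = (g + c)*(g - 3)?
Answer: -106276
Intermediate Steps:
j(g) = (-7 + g)*(-3 + g) (j(g) = (g - 7)*(g - 3) = (-7 + g)*(-3 + g))
-(j(6) - 323)² = -((21 + 6² - 10*6) - 323)² = -((21 + 36 - 60) - 323)² = -(-3 - 323)² = -1*(-326)² = -1*106276 = -106276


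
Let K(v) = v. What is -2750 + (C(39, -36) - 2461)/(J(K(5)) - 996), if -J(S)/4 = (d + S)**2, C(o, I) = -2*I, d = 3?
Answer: -3440611/1252 ≈ -2748.1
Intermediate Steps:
J(S) = -4*(3 + S)**2
-2750 + (C(39, -36) - 2461)/(J(K(5)) - 996) = -2750 + (-2*(-36) - 2461)/(-4*(3 + 5)**2 - 996) = -2750 + (72 - 2461)/(-4*8**2 - 996) = -2750 - 2389/(-4*64 - 996) = -2750 - 2389/(-256 - 996) = -2750 - 2389/(-1252) = -2750 - 2389*(-1/1252) = -2750 + 2389/1252 = -3440611/1252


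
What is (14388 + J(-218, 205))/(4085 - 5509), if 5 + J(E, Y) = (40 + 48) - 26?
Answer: -14445/1424 ≈ -10.144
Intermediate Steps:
J(E, Y) = 57 (J(E, Y) = -5 + ((40 + 48) - 26) = -5 + (88 - 26) = -5 + 62 = 57)
(14388 + J(-218, 205))/(4085 - 5509) = (14388 + 57)/(4085 - 5509) = 14445/(-1424) = 14445*(-1/1424) = -14445/1424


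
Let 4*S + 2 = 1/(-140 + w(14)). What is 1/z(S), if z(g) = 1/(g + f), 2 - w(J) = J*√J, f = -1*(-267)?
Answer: 8687831/32600 + 7*√14/32600 ≈ 266.50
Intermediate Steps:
f = 267
w(J) = 2 - J^(3/2) (w(J) = 2 - J*√J = 2 - J^(3/2))
S = -½ + 1/(4*(-138 - 14*√14)) (S = -½ + 1/(4*(-140 + (2 - 14^(3/2)))) = -½ + 1/(4*(-140 + (2 - 14*√14))) = -½ + 1/(4*(-138 - 14*√14)) ≈ -0.50131)
z(g) = 1/(267 + g) (z(g) = 1/(g + 267) = 1/(267 + g))
1/z(S) = 1/(1/(267 + (-16369/32600 + 7*√14/32600))) = 1/(1/(8687831/32600 + 7*√14/32600)) = 8687831/32600 + 7*√14/32600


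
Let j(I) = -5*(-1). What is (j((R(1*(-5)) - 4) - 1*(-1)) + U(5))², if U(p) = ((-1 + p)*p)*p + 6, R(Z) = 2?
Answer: 12321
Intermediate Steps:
j(I) = 5
U(p) = 6 + p²*(-1 + p) (U(p) = (p*(-1 + p))*p + 6 = p²*(-1 + p) + 6 = 6 + p²*(-1 + p))
(j((R(1*(-5)) - 4) - 1*(-1)) + U(5))² = (5 + (6 + 5³ - 1*5²))² = (5 + (6 + 125 - 1*25))² = (5 + (6 + 125 - 25))² = (5 + 106)² = 111² = 12321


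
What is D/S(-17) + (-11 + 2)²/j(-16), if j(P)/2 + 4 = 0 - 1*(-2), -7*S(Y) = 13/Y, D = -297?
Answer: -142425/52 ≈ -2738.9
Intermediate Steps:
S(Y) = -13/(7*Y)
j(P) = -4 (j(P) = -8 + 2*(0 - 1*(-2)) = -8 + 2*(0 + 2) = -8 + 2*2 = -8 + 4 = -4)
D/S(-17) + (-11 + 2)²/j(-16) = -297/((-13/7/(-17))) + (-11 + 2)²/(-4) = -297/((-13/7*(-1/17))) + (-9)²*(-¼) = -297/13/119 + 81*(-¼) = -297*119/13 - 81/4 = -35343/13 - 81/4 = -142425/52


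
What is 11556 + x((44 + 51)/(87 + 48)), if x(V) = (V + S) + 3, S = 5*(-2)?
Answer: 311842/27 ≈ 11550.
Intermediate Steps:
S = -10
x(V) = -7 + V (x(V) = (V - 10) + 3 = (-10 + V) + 3 = -7 + V)
11556 + x((44 + 51)/(87 + 48)) = 11556 + (-7 + (44 + 51)/(87 + 48)) = 11556 + (-7 + 95/135) = 11556 + (-7 + 95*(1/135)) = 11556 + (-7 + 19/27) = 11556 - 170/27 = 311842/27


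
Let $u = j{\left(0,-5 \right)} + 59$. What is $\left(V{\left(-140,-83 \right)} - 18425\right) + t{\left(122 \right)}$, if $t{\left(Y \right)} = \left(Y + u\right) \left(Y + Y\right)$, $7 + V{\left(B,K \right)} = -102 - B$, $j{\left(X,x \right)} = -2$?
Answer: $25282$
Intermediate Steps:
$V{\left(B,K \right)} = -109 - B$ ($V{\left(B,K \right)} = -7 - \left(102 + B\right) = -109 - B$)
$u = 57$ ($u = -2 + 59 = 57$)
$t{\left(Y \right)} = 2 Y \left(57 + Y\right)$ ($t{\left(Y \right)} = \left(Y + 57\right) \left(Y + Y\right) = \left(57 + Y\right) 2 Y = 2 Y \left(57 + Y\right)$)
$\left(V{\left(-140,-83 \right)} - 18425\right) + t{\left(122 \right)} = \left(\left(-109 - -140\right) - 18425\right) + 2 \cdot 122 \left(57 + 122\right) = \left(\left(-109 + 140\right) - 18425\right) + 2 \cdot 122 \cdot 179 = \left(31 - 18425\right) + 43676 = -18394 + 43676 = 25282$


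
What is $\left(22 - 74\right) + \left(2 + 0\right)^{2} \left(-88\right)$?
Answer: $-404$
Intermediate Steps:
$\left(22 - 74\right) + \left(2 + 0\right)^{2} \left(-88\right) = \left(22 - 74\right) + 2^{2} \left(-88\right) = -52 + 4 \left(-88\right) = -52 - 352 = -404$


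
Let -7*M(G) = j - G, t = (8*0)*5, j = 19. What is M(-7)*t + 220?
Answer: 220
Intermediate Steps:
t = 0 (t = 0*5 = 0)
M(G) = -19/7 + G/7 (M(G) = -(19 - G)/7 = -19/7 + G/7)
M(-7)*t + 220 = (-19/7 + (⅐)*(-7))*0 + 220 = (-19/7 - 1)*0 + 220 = -26/7*0 + 220 = 0 + 220 = 220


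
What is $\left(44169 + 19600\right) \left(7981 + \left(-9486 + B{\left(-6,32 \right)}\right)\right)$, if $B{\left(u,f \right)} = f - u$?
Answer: $-93549123$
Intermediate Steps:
$\left(44169 + 19600\right) \left(7981 + \left(-9486 + B{\left(-6,32 \right)}\right)\right) = \left(44169 + 19600\right) \left(7981 + \left(-9486 + \left(32 - -6\right)\right)\right) = 63769 \left(7981 + \left(-9486 + \left(32 + 6\right)\right)\right) = 63769 \left(7981 + \left(-9486 + 38\right)\right) = 63769 \left(7981 - 9448\right) = 63769 \left(-1467\right) = -93549123$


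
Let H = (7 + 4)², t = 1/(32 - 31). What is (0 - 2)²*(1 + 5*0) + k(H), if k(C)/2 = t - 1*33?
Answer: -60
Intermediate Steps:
t = 1 (t = 1/1 = 1)
H = 121 (H = 11² = 121)
k(C) = -64 (k(C) = 2*(1 - 1*33) = 2*(1 - 33) = 2*(-32) = -64)
(0 - 2)²*(1 + 5*0) + k(H) = (0 - 2)²*(1 + 5*0) - 64 = (-2)²*(1 + 0) - 64 = 4*1 - 64 = 4 - 64 = -60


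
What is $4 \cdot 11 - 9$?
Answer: $35$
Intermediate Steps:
$4 \cdot 11 - 9 = 44 - 9 = 35$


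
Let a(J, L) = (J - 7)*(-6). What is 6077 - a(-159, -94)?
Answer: 5081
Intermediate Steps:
a(J, L) = 42 - 6*J (a(J, L) = (-7 + J)*(-6) = 42 - 6*J)
6077 - a(-159, -94) = 6077 - (42 - 6*(-159)) = 6077 - (42 + 954) = 6077 - 1*996 = 6077 - 996 = 5081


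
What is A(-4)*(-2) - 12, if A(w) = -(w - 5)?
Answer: -30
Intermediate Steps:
A(w) = 5 - w (A(w) = -(-5 + w) = 5 - w)
A(-4)*(-2) - 12 = (5 - 1*(-4))*(-2) - 12 = (5 + 4)*(-2) - 12 = 9*(-2) - 12 = -18 - 12 = -30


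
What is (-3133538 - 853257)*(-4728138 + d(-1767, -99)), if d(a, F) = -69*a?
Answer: 18364034930925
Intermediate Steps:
(-3133538 - 853257)*(-4728138 + d(-1767, -99)) = (-3133538 - 853257)*(-4728138 - 69*(-1767)) = -3986795*(-4728138 + 121923) = -3986795*(-4606215) = 18364034930925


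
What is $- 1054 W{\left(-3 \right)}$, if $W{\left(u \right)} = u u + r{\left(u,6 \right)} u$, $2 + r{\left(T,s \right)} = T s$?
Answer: $-72726$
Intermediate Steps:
$r{\left(T,s \right)} = -2 + T s$
$W{\left(u \right)} = u^{2} + u \left(-2 + 6 u\right)$ ($W{\left(u \right)} = u u + \left(-2 + u 6\right) u = u^{2} + \left(-2 + 6 u\right) u = u^{2} + u \left(-2 + 6 u\right)$)
$- 1054 W{\left(-3 \right)} = - 1054 \left(- 3 \left(-2 + 7 \left(-3\right)\right)\right) = - 1054 \left(- 3 \left(-2 - 21\right)\right) = - 1054 \left(\left(-3\right) \left(-23\right)\right) = \left(-1054\right) 69 = -72726$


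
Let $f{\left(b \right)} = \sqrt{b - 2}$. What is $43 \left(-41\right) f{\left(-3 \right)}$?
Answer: $- 1763 i \sqrt{5} \approx - 3942.2 i$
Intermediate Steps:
$f{\left(b \right)} = \sqrt{-2 + b}$
$43 \left(-41\right) f{\left(-3 \right)} = 43 \left(-41\right) \sqrt{-2 - 3} = - 1763 \sqrt{-5} = - 1763 i \sqrt{5}$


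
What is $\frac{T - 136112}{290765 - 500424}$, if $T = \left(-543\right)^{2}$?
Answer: $- \frac{158737}{209659} \approx -0.75712$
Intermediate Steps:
$T = 294849$
$\frac{T - 136112}{290765 - 500424} = \frac{294849 - 136112}{290765 - 500424} = \frac{158737}{-209659} = 158737 \left(- \frac{1}{209659}\right) = - \frac{158737}{209659}$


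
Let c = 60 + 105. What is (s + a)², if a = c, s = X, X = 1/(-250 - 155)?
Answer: 4465446976/164025 ≈ 27224.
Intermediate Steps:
X = -1/405 (X = 1/(-405) = -1/405 ≈ -0.0024691)
s = -1/405 ≈ -0.0024691
c = 165
a = 165
(s + a)² = (-1/405 + 165)² = (66824/405)² = 4465446976/164025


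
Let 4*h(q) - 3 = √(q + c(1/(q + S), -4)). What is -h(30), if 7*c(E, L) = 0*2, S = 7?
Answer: -¾ - √30/4 ≈ -2.1193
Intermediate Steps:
c(E, L) = 0 (c(E, L) = (0*2)/7 = (⅐)*0 = 0)
h(q) = ¾ + √q/4 (h(q) = ¾ + √(q + 0)/4 = ¾ + √q/4)
-h(30) = -(¾ + √30/4) = -¾ - √30/4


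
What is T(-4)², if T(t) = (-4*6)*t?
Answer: 9216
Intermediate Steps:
T(t) = -24*t
T(-4)² = (-24*(-4))² = 96² = 9216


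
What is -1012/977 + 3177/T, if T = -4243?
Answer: -7397845/4145411 ≈ -1.7846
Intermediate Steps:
-1012/977 + 3177/T = -1012/977 + 3177/(-4243) = -1012*1/977 + 3177*(-1/4243) = -1012/977 - 3177/4243 = -7397845/4145411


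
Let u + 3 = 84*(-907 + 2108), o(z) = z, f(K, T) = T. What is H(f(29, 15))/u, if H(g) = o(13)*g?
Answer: 65/33627 ≈ 0.0019330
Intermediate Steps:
H(g) = 13*g
u = 100881 (u = -3 + 84*(-907 + 2108) = -3 + 84*1201 = -3 + 100884 = 100881)
H(f(29, 15))/u = (13*15)/100881 = 195*(1/100881) = 65/33627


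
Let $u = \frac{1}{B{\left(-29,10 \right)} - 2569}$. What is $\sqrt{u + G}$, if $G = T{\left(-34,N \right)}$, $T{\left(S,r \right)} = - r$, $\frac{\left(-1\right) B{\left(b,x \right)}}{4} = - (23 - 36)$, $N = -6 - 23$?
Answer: $\frac{2 \sqrt{49804242}}{2621} \approx 5.3851$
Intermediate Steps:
$N = -29$ ($N = -6 - 23 = -29$)
$B{\left(b,x \right)} = -52$ ($B{\left(b,x \right)} = - 4 \left(- (23 - 36)\right) = - 4 \left(\left(-1\right) \left(-13\right)\right) = \left(-4\right) 13 = -52$)
$u = - \frac{1}{2621}$ ($u = \frac{1}{-52 - 2569} = \frac{1}{-2621} = - \frac{1}{2621} \approx -0.00038153$)
$G = 29$ ($G = \left(-1\right) \left(-29\right) = 29$)
$\sqrt{u + G} = \sqrt{- \frac{1}{2621} + 29} = \sqrt{\frac{76008}{2621}} = \frac{2 \sqrt{49804242}}{2621}$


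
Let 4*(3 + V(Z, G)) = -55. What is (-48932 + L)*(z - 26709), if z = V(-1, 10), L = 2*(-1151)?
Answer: 2738534151/2 ≈ 1.3693e+9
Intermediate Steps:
V(Z, G) = -67/4 (V(Z, G) = -3 + (¼)*(-55) = -3 - 55/4 = -67/4)
L = -2302
z = -67/4 ≈ -16.750
(-48932 + L)*(z - 26709) = (-48932 - 2302)*(-67/4 - 26709) = -51234*(-106903/4) = 2738534151/2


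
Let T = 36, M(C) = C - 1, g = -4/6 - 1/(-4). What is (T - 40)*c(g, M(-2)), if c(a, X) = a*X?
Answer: -5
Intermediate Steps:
g = -5/12 (g = -4*⅙ - 1*(-¼) = -⅔ + ¼ = -5/12 ≈ -0.41667)
M(C) = -1 + C
c(a, X) = X*a
(T - 40)*c(g, M(-2)) = (36 - 40)*((-1 - 2)*(-5/12)) = -(-12)*(-5)/12 = -4*5/4 = -5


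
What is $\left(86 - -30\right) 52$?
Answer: $6032$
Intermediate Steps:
$\left(86 - -30\right) 52 = \left(86 + 30\right) 52 = 116 \cdot 52 = 6032$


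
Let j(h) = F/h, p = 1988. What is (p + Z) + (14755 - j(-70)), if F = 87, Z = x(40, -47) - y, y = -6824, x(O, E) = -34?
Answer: 1647397/70 ≈ 23534.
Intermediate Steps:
Z = 6790 (Z = -34 - 1*(-6824) = -34 + 6824 = 6790)
j(h) = 87/h
(p + Z) + (14755 - j(-70)) = (1988 + 6790) + (14755 - 87/(-70)) = 8778 + (14755 - 87*(-1)/70) = 8778 + (14755 - 1*(-87/70)) = 8778 + (14755 + 87/70) = 8778 + 1032937/70 = 1647397/70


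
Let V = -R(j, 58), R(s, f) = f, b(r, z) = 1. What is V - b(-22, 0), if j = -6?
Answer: -59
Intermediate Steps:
V = -58 (V = -1*58 = -58)
V - b(-22, 0) = -58 - 1*1 = -58 - 1 = -59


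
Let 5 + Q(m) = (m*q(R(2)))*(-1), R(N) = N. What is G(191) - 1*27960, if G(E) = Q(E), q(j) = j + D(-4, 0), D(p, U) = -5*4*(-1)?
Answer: -32167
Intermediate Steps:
D(p, U) = 20 (D(p, U) = -20*(-1) = 20)
q(j) = 20 + j (q(j) = j + 20 = 20 + j)
Q(m) = -5 - 22*m (Q(m) = -5 + (m*(20 + 2))*(-1) = -5 + (m*22)*(-1) = -5 + (22*m)*(-1) = -5 - 22*m)
G(E) = -5 - 22*E
G(191) - 1*27960 = (-5 - 22*191) - 1*27960 = (-5 - 4202) - 27960 = -4207 - 27960 = -32167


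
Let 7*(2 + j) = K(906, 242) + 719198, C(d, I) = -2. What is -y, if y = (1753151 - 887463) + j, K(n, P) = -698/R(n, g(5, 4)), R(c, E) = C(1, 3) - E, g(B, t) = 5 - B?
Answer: -6779349/7 ≈ -9.6848e+5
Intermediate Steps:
R(c, E) = -2 - E
K(n, P) = 349 (K(n, P) = -698/(-2 - (5 - 1*5)) = -698/(-2 - (5 - 5)) = -698/(-2 - 1*0) = -698/(-2 + 0) = -698/(-2) = -698*(-1/2) = 349)
j = 719533/7 (j = -2 + (349 + 719198)/7 = -2 + (1/7)*719547 = -2 + 719547/7 = 719533/7 ≈ 1.0279e+5)
y = 6779349/7 (y = (1753151 - 887463) + 719533/7 = 865688 + 719533/7 = 6779349/7 ≈ 9.6848e+5)
-y = -1*6779349/7 = -6779349/7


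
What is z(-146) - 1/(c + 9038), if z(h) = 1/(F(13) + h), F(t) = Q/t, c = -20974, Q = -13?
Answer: -11789/1754592 ≈ -0.0067189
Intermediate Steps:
F(t) = -13/t
z(h) = 1/(-1 + h) (z(h) = 1/(-13/13 + h) = 1/(-13*1/13 + h) = 1/(-1 + h))
z(-146) - 1/(c + 9038) = 1/(-1 - 146) - 1/(-20974 + 9038) = 1/(-147) - 1/(-11936) = -1/147 - 1*(-1/11936) = -1/147 + 1/11936 = -11789/1754592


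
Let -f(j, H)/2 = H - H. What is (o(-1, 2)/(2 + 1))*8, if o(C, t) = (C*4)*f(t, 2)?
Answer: 0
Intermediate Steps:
f(j, H) = 0 (f(j, H) = -2*(H - H) = -2*0 = 0)
o(C, t) = 0 (o(C, t) = (C*4)*0 = (4*C)*0 = 0)
(o(-1, 2)/(2 + 1))*8 = (0/(2 + 1))*8 = (0/3)*8 = ((⅓)*0)*8 = 0*8 = 0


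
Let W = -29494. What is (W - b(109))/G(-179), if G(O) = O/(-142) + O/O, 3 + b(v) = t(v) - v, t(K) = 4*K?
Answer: -4234156/321 ≈ -13191.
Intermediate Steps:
b(v) = -3 + 3*v (b(v) = -3 + (4*v - v) = -3 + 3*v)
G(O) = 1 - O/142 (G(O) = O*(-1/142) + 1 = -O/142 + 1 = 1 - O/142)
(W - b(109))/G(-179) = (-29494 - (-3 + 3*109))/(1 - 1/142*(-179)) = (-29494 - (-3 + 327))/(1 + 179/142) = (-29494 - 1*324)/(321/142) = (-29494 - 324)*(142/321) = -29818*142/321 = -4234156/321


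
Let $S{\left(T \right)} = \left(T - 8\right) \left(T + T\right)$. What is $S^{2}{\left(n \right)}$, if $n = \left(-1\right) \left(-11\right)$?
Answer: $4356$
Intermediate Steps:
$n = 11$
$S{\left(T \right)} = 2 T \left(-8 + T\right)$ ($S{\left(T \right)} = \left(-8 + T\right) 2 T = 2 T \left(-8 + T\right)$)
$S^{2}{\left(n \right)} = \left(2 \cdot 11 \left(-8 + 11\right)\right)^{2} = \left(2 \cdot 11 \cdot 3\right)^{2} = 66^{2} = 4356$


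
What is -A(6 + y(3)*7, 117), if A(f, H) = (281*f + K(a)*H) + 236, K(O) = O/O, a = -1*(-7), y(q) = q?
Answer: -7940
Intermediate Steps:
a = 7
K(O) = 1
A(f, H) = 236 + H + 281*f (A(f, H) = (281*f + 1*H) + 236 = (281*f + H) + 236 = (H + 281*f) + 236 = 236 + H + 281*f)
-A(6 + y(3)*7, 117) = -(236 + 117 + 281*(6 + 3*7)) = -(236 + 117 + 281*(6 + 21)) = -(236 + 117 + 281*27) = -(236 + 117 + 7587) = -1*7940 = -7940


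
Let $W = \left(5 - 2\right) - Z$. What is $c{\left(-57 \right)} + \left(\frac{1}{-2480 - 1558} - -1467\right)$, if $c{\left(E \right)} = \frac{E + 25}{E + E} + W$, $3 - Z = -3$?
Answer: $\frac{112342525}{76722} \approx 1464.3$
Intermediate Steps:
$Z = 6$ ($Z = 3 - -3 = 3 + 3 = 6$)
$W = -3$ ($W = \left(5 - 2\right) - 6 = 3 - 6 = -3$)
$c{\left(E \right)} = -3 + \frac{25 + E}{2 E}$ ($c{\left(E \right)} = \frac{E + 25}{E + E} - 3 = \frac{25 + E}{2 E} - 3 = -3 + \frac{25 + E}{2 E}$)
$c{\left(-57 \right)} + \left(\frac{1}{-2480 - 1558} - -1467\right) = \frac{5 \left(5 - -57\right)}{2 \left(-57\right)} + \left(\frac{1}{-2480 - 1558} - -1467\right) = \frac{5}{2} \left(- \frac{1}{57}\right) \left(5 + 57\right) + \left(\frac{1}{-4038} + 1467\right) = \frac{5}{2} \left(- \frac{1}{57}\right) 62 + \left(- \frac{1}{4038} + 1467\right) = - \frac{155}{57} + \frac{5923745}{4038} = \frac{112342525}{76722}$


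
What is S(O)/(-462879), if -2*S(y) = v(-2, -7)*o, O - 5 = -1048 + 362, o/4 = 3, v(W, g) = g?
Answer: -14/154293 ≈ -9.0736e-5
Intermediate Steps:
o = 12 (o = 4*3 = 12)
O = -681 (O = 5 + (-1048 + 362) = 5 - 686 = -681)
S(y) = 42 (S(y) = -(-7)*12/2 = -1/2*(-84) = 42)
S(O)/(-462879) = 42/(-462879) = 42*(-1/462879) = -14/154293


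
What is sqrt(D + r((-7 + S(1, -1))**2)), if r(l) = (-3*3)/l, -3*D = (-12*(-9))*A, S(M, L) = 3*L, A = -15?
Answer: 3*sqrt(5999)/10 ≈ 23.236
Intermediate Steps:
D = 540 (D = -(-12*(-9))*(-15)/3 = -36*(-15) = -1/3*(-1620) = 540)
r(l) = -9/l
sqrt(D + r((-7 + S(1, -1))**2)) = sqrt(540 - 9/(-7 + 3*(-1))**2) = sqrt(540 - 9/(-7 - 3)**2) = sqrt(540 - 9/((-10)**2)) = sqrt(540 - 9/100) = sqrt(53991/100) = 3*sqrt(5999)/10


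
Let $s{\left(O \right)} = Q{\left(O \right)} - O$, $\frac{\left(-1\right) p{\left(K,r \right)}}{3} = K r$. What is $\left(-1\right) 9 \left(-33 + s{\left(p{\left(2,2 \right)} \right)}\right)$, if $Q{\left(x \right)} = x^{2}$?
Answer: $-1107$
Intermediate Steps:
$p{\left(K,r \right)} = - 3 K r$
$s{\left(O \right)} = O^{2} - O$
$\left(-1\right) 9 \left(-33 + s{\left(p{\left(2,2 \right)} \right)}\right) = \left(-1\right) 9 \left(-33 + \left(-3\right) 2 \cdot 2 \left(-1 - 6 \cdot 2\right)\right) = - 9 \left(-33 - 12 \left(-1 - 12\right)\right) = - 9 \left(-33 - -156\right) = - 9 \left(-33 + 156\right) = \left(-9\right) 123 = -1107$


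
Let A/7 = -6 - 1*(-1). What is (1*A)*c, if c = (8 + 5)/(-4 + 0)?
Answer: 455/4 ≈ 113.75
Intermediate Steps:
c = -13/4 (c = 13/(-4) = 13*(-¼) = -13/4 ≈ -3.2500)
A = -35 (A = 7*(-6 - 1*(-1)) = 7*(-6 + 1) = 7*(-5) = -35)
(1*A)*c = (1*(-35))*(-13/4) = -35*(-13/4) = 455/4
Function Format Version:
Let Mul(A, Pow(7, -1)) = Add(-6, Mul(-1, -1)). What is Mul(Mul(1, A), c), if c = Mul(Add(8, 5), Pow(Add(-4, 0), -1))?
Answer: Rational(455, 4) ≈ 113.75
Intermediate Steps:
c = Rational(-13, 4) (c = Mul(13, Pow(-4, -1)) = Mul(13, Rational(-1, 4)) = Rational(-13, 4) ≈ -3.2500)
A = -35 (A = Mul(7, Add(-6, Mul(-1, -1))) = Mul(7, Add(-6, 1)) = Mul(7, -5) = -35)
Mul(Mul(1, A), c) = Mul(Mul(1, -35), Rational(-13, 4)) = Mul(-35, Rational(-13, 4)) = Rational(455, 4)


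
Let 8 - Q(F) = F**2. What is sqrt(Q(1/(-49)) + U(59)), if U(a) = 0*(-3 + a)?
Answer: sqrt(19207)/49 ≈ 2.8284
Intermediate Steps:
Q(F) = 8 - F**2
U(a) = 0
sqrt(Q(1/(-49)) + U(59)) = sqrt((8 - (1/(-49))**2) + 0) = sqrt((8 - (-1/49)**2) + 0) = sqrt((8 - 1*1/2401) + 0) = sqrt((8 - 1/2401) + 0) = sqrt(19207/2401 + 0) = sqrt(19207/2401) = sqrt(19207)/49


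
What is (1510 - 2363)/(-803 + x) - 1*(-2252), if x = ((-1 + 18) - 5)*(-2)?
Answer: 1863257/827 ≈ 2253.0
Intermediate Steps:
x = -24 (x = (17 - 5)*(-2) = 12*(-2) = -24)
(1510 - 2363)/(-803 + x) - 1*(-2252) = (1510 - 2363)/(-803 - 24) - 1*(-2252) = -853/(-827) + 2252 = -853*(-1/827) + 2252 = 853/827 + 2252 = 1863257/827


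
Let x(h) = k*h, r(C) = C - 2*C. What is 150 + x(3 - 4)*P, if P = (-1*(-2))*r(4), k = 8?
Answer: 214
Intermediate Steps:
r(C) = -C
P = -8 (P = (-1*(-2))*(-1*4) = 2*(-4) = -8)
x(h) = 8*h
150 + x(3 - 4)*P = 150 + (8*(3 - 4))*(-8) = 150 + (8*(-1))*(-8) = 150 - 8*(-8) = 150 + 64 = 214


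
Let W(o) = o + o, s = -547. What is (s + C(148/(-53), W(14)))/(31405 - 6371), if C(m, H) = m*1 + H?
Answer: -27655/1326802 ≈ -0.020843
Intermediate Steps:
W(o) = 2*o
C(m, H) = H + m (C(m, H) = m + H = H + m)
(s + C(148/(-53), W(14)))/(31405 - 6371) = (-547 + (2*14 + 148/(-53)))/(31405 - 6371) = (-547 + (28 + 148*(-1/53)))/25034 = (-547 + (28 - 148/53))*(1/25034) = (-547 + 1336/53)*(1/25034) = -27655/53*1/25034 = -27655/1326802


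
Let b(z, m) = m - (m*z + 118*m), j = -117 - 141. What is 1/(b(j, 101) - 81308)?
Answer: -1/67067 ≈ -1.4910e-5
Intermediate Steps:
j = -258
b(z, m) = -117*m - m*z (b(z, m) = m - (118*m + m*z) = m + (-118*m - m*z) = -117*m - m*z)
1/(b(j, 101) - 81308) = 1/(-1*101*(117 - 258) - 81308) = 1/(-1*101*(-141) - 81308) = 1/(14241 - 81308) = 1/(-67067) = -1/67067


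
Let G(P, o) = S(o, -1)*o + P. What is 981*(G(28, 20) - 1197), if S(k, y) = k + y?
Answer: -774009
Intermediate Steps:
G(P, o) = P + o*(-1 + o) (G(P, o) = (o - 1)*o + P = (-1 + o)*o + P = o*(-1 + o) + P = P + o*(-1 + o))
981*(G(28, 20) - 1197) = 981*((28 + 20*(-1 + 20)) - 1197) = 981*((28 + 20*19) - 1197) = 981*((28 + 380) - 1197) = 981*(408 - 1197) = 981*(-789) = -774009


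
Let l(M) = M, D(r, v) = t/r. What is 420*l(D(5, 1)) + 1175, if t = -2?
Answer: 1007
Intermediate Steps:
D(r, v) = -2/r
420*l(D(5, 1)) + 1175 = 420*(-2/5) + 1175 = 420*(-2*⅕) + 1175 = 420*(-⅖) + 1175 = -168 + 1175 = 1007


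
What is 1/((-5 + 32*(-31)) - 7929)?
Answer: -1/8926 ≈ -0.00011203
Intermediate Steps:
1/((-5 + 32*(-31)) - 7929) = 1/((-5 - 992) - 7929) = 1/(-997 - 7929) = 1/(-8926) = -1/8926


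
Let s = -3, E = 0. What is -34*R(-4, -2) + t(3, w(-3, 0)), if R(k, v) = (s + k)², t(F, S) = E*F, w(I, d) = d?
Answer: -1666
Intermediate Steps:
t(F, S) = 0 (t(F, S) = 0*F = 0)
R(k, v) = (-3 + k)²
-34*R(-4, -2) + t(3, w(-3, 0)) = -34*(-3 - 4)² + 0 = -34*(-7)² + 0 = -34*49 + 0 = -1666 + 0 = -1666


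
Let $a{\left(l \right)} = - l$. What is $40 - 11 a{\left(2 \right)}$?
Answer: $62$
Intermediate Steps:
$40 - 11 a{\left(2 \right)} = 40 - 11 \left(\left(-1\right) 2\right) = 40 - -22 = 40 + 22 = 62$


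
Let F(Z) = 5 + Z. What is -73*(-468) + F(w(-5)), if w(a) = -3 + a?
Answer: 34161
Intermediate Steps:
-73*(-468) + F(w(-5)) = -73*(-468) + (5 + (-3 - 5)) = 34164 + (5 - 8) = 34164 - 3 = 34161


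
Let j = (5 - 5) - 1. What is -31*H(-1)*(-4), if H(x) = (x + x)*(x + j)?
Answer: 496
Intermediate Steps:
j = -1 (j = 0 - 1 = -1)
H(x) = 2*x*(-1 + x) (H(x) = (x + x)*(x - 1) = (2*x)*(-1 + x) = 2*x*(-1 + x))
-31*H(-1)*(-4) = -62*(-1)*(-1 - 1)*(-4) = -62*(-1)*(-2)*(-4) = -31*4*(-4) = -124*(-4) = 496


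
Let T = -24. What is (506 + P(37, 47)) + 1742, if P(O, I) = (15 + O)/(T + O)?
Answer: 2252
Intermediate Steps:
P(O, I) = (15 + O)/(-24 + O)
(506 + P(37, 47)) + 1742 = (506 + (15 + 37)/(-24 + 37)) + 1742 = (506 + 52/13) + 1742 = (506 + (1/13)*52) + 1742 = (506 + 4) + 1742 = 510 + 1742 = 2252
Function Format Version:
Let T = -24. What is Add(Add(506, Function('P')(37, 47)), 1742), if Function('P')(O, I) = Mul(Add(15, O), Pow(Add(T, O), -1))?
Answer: 2252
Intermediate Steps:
Function('P')(O, I) = Mul(Pow(Add(-24, O), -1), Add(15, O)) (Function('P')(O, I) = Mul(Add(15, O), Pow(Add(-24, O), -1)) = Mul(Pow(Add(-24, O), -1), Add(15, O)))
Add(Add(506, Function('P')(37, 47)), 1742) = Add(Add(506, Mul(Pow(Add(-24, 37), -1), Add(15, 37))), 1742) = Add(Add(506, Mul(Pow(13, -1), 52)), 1742) = Add(Add(506, Mul(Rational(1, 13), 52)), 1742) = Add(Add(506, 4), 1742) = Add(510, 1742) = 2252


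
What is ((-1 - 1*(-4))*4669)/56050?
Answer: 14007/56050 ≈ 0.24990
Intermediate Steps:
((-1 - 1*(-4))*4669)/56050 = ((-1 + 4)*4669)*(1/56050) = (3*4669)*(1/56050) = 14007*(1/56050) = 14007/56050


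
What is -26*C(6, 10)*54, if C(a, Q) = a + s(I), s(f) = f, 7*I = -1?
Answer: -57564/7 ≈ -8223.4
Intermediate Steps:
I = -⅐ (I = (⅐)*(-1) = -⅐ ≈ -0.14286)
C(a, Q) = -⅐ + a (C(a, Q) = a - ⅐ = -⅐ + a)
-26*C(6, 10)*54 = -26*(-⅐ + 6)*54 = -26*41/7*54 = -1066/7*54 = -57564/7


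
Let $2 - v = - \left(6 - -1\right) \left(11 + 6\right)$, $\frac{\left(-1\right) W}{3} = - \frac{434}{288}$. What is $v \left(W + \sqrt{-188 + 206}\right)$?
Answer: $\frac{26257}{48} + 363 \sqrt{2} \approx 1060.4$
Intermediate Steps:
$W = \frac{217}{48}$ ($W = - 3 \left(- \frac{434}{288}\right) = - 3 \left(\left(-434\right) \frac{1}{288}\right) = \left(-3\right) \left(- \frac{217}{144}\right) = \frac{217}{48} \approx 4.5208$)
$v = 121$ ($v = 2 - - \left(6 - -1\right) \left(11 + 6\right) = 2 - - \left(6 + 1\right) 17 = 2 - - 7 \cdot 17 = 2 - \left(-1\right) 119 = 2 - -119 = 2 + 119 = 121$)
$v \left(W + \sqrt{-188 + 206}\right) = 121 \left(\frac{217}{48} + \sqrt{-188 + 206}\right) = 121 \left(\frac{217}{48} + \sqrt{18}\right) = 121 \left(\frac{217}{48} + 3 \sqrt{2}\right) = \frac{26257}{48} + 363 \sqrt{2}$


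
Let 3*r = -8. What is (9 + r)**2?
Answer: 361/9 ≈ 40.111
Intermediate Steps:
r = -8/3 (r = (1/3)*(-8) = -8/3 ≈ -2.6667)
(9 + r)**2 = (9 - 8/3)**2 = (19/3)**2 = 361/9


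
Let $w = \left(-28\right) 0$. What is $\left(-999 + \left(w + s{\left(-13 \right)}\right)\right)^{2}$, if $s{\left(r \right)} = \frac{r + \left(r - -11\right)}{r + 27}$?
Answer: $\frac{196028001}{196} \approx 1.0001 \cdot 10^{6}$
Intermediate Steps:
$w = 0$
$s{\left(r \right)} = \frac{11 + 2 r}{27 + r}$ ($s{\left(r \right)} = \frac{r + \left(r + 11\right)}{27 + r} = \frac{r + \left(11 + r\right)}{27 + r} = \frac{11 + 2 r}{27 + r}$)
$\left(-999 + \left(w + s{\left(-13 \right)}\right)\right)^{2} = \left(-999 + \left(0 + \frac{11 + 2 \left(-13\right)}{27 - 13}\right)\right)^{2} = \left(-999 + \left(0 + \frac{11 - 26}{14}\right)\right)^{2} = \left(-999 + \left(0 + \frac{1}{14} \left(-15\right)\right)\right)^{2} = \left(-999 + \left(0 - \frac{15}{14}\right)\right)^{2} = \left(-999 - \frac{15}{14}\right)^{2} = \left(- \frac{14001}{14}\right)^{2} = \frac{196028001}{196}$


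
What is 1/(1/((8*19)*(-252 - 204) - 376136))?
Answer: -445448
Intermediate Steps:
1/(1/((8*19)*(-252 - 204) - 376136)) = 1/(1/(152*(-456) - 376136)) = 1/(1/(-69312 - 376136)) = 1/(1/(-445448)) = 1/(-1/445448) = -445448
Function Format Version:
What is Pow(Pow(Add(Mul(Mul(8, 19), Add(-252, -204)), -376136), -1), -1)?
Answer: -445448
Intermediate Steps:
Pow(Pow(Add(Mul(Mul(8, 19), Add(-252, -204)), -376136), -1), -1) = Pow(Pow(Add(Mul(152, -456), -376136), -1), -1) = Pow(Pow(Add(-69312, -376136), -1), -1) = Pow(Pow(-445448, -1), -1) = Pow(Rational(-1, 445448), -1) = -445448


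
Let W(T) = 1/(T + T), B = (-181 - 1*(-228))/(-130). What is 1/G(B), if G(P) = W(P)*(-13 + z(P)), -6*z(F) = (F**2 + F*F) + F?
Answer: 6110/109709 ≈ 0.055693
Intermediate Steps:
B = -47/130 (B = (-181 + 228)*(-1/130) = 47*(-1/130) = -47/130 ≈ -0.36154)
z(F) = -F**2/3 - F/6 (z(F) = -((F**2 + F*F) + F)/6 = -((F**2 + F**2) + F)/6 = -(2*F**2 + F)/6 = -(F + 2*F**2)/6 = -F**2/3 - F/6)
W(T) = 1/(2*T)
G(P) = (-13 - P*(1 + 2*P)/6)/(2*P) (G(P) = (1/(2*P))*(-13 - P*(1 + 2*P)/6) = (-13 - P*(1 + 2*P)/6)/(2*P))
1/G(B) = 1/((-78 - 1*(-47/130)*(1 + 2*(-47/130)))/(12*(-47/130))) = 1/((1/12)*(-130/47)*(-78 - 1*(-47/130)*(1 - 47/65))) = 1/((1/12)*(-130/47)*(-78 - 1*(-47/130)*18/65)) = 1/((1/12)*(-130/47)*(-78 + 423/4225)) = 1/((1/12)*(-130/47)*(-329127/4225)) = 1/(109709/6110) = 6110/109709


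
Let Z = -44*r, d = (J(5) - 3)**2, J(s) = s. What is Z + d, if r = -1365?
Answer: 60064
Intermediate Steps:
d = 4 (d = (5 - 3)**2 = 2**2 = 4)
Z = 60060 (Z = -44*(-1365) = 60060)
Z + d = 60060 + 4 = 60064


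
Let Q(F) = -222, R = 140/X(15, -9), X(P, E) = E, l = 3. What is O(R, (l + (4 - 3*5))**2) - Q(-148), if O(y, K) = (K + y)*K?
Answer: 29902/9 ≈ 3322.4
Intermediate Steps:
R = -140/9 (R = 140/(-9) = 140*(-1/9) = -140/9 ≈ -15.556)
O(y, K) = K*(K + y)
O(R, (l + (4 - 3*5))**2) - Q(-148) = (3 + (4 - 3*5))**2*((3 + (4 - 3*5))**2 - 140/9) - 1*(-222) = (3 + (4 - 15))**2*((3 + (4 - 15))**2 - 140/9) + 222 = (3 - 11)**2*((3 - 11)**2 - 140/9) + 222 = (-8)**2*((-8)**2 - 140/9) + 222 = 64*(64 - 140/9) + 222 = 64*(436/9) + 222 = 27904/9 + 222 = 29902/9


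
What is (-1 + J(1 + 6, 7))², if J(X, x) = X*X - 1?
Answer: 2209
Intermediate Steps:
J(X, x) = -1 + X² (J(X, x) = X² - 1 = -1 + X²)
(-1 + J(1 + 6, 7))² = (-1 + (-1 + (1 + 6)²))² = (-1 + (-1 + 7²))² = (-1 + (-1 + 49))² = (-1 + 48)² = 47² = 2209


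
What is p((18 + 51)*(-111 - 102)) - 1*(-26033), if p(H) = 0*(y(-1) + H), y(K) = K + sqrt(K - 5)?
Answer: 26033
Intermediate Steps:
y(K) = K + sqrt(-5 + K)
p(H) = 0 (p(H) = 0*((-1 + sqrt(-5 - 1)) + H) = 0*((-1 + sqrt(-6)) + H) = 0*((-1 + I*sqrt(6)) + H) = 0*(-1 + H + I*sqrt(6)) = 0)
p((18 + 51)*(-111 - 102)) - 1*(-26033) = 0 - 1*(-26033) = 0 + 26033 = 26033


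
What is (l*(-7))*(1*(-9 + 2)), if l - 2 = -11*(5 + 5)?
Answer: -5292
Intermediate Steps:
l = -108 (l = 2 - 11*(5 + 5) = 2 - 11*10 = 2 - 110 = -108)
(l*(-7))*(1*(-9 + 2)) = (-108*(-7))*(1*(-9 + 2)) = 756*(1*(-7)) = 756*(-7) = -5292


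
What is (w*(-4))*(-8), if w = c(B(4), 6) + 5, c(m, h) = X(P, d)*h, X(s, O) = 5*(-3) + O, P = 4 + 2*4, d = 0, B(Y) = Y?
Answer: -2720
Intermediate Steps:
P = 12 (P = 4 + 8 = 12)
X(s, O) = -15 + O
c(m, h) = -15*h (c(m, h) = (-15 + 0)*h = -15*h)
w = -85 (w = -15*6 + 5 = -90 + 5 = -85)
(w*(-4))*(-8) = -85*(-4)*(-8) = 340*(-8) = -2720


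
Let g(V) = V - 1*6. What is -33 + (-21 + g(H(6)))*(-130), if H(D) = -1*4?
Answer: 3997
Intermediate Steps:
H(D) = -4
g(V) = -6 + V (g(V) = V - 6 = -6 + V)
-33 + (-21 + g(H(6)))*(-130) = -33 + (-21 + (-6 - 4))*(-130) = -33 + (-21 - 10)*(-130) = -33 - 31*(-130) = -33 + 4030 = 3997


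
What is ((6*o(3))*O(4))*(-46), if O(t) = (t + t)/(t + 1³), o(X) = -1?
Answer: 2208/5 ≈ 441.60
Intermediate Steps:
O(t) = 2*t/(1 + t) (O(t) = (2*t)/(t + 1) = (2*t)/(1 + t) = 2*t/(1 + t))
((6*o(3))*O(4))*(-46) = ((6*(-1))*(2*4/(1 + 4)))*(-46) = -12*4/5*(-46) = -6*8/5*(-46) = -48/5*(-46) = 2208/5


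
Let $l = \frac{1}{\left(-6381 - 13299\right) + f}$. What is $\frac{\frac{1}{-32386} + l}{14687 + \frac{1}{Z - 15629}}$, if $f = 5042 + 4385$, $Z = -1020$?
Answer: $- \frac{236632237}{27065014281795732} \approx -8.7431 \cdot 10^{-9}$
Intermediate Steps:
$f = 9427$
$l = - \frac{1}{10253}$ ($l = \frac{1}{\left(-6381 - 13299\right) + 9427} = \frac{1}{-19680 + 9427} = \frac{1}{-10253} = - \frac{1}{10253} \approx -9.7532 \cdot 10^{-5}$)
$\frac{\frac{1}{-32386} + l}{14687 + \frac{1}{Z - 15629}} = \frac{\frac{1}{-32386} - \frac{1}{10253}}{14687 + \frac{1}{-1020 - 15629}} = \frac{- \frac{1}{32386} - \frac{1}{10253}}{14687 + \frac{1}{-16649}} = - \frac{42639}{332053658 \left(14687 - \frac{1}{16649}\right)} = - \frac{42639}{332053658 \cdot \frac{244523862}{16649}} = \left(- \frac{42639}{332053658}\right) \frac{16649}{244523862} = - \frac{236632237}{27065014281795732}$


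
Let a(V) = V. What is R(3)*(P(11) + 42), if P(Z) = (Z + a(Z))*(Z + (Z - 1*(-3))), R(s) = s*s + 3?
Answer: 7104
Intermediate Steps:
R(s) = 3 + s² (R(s) = s² + 3 = 3 + s²)
P(Z) = 2*Z*(3 + 2*Z) (P(Z) = (Z + Z)*(Z + (Z - 1*(-3))) = (2*Z)*(Z + (Z + 3)) = (2*Z)*(Z + (3 + Z)) = (2*Z)*(3 + 2*Z) = 2*Z*(3 + 2*Z))
R(3)*(P(11) + 42) = (3 + 3²)*(2*11*(3 + 2*11) + 42) = (3 + 9)*(2*11*(3 + 22) + 42) = 12*(2*11*25 + 42) = 12*(550 + 42) = 12*592 = 7104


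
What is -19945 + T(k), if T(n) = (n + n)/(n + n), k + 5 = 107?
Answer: -19944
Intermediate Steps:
k = 102 (k = -5 + 107 = 102)
T(n) = 1 (T(n) = (2*n)/((2*n)) = (2*n)*(1/(2*n)) = 1)
-19945 + T(k) = -19945 + 1 = -19944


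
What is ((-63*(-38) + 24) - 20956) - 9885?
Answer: -28423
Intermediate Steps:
((-63*(-38) + 24) - 20956) - 9885 = ((2394 + 24) - 20956) - 9885 = (2418 - 20956) - 9885 = -18538 - 9885 = -28423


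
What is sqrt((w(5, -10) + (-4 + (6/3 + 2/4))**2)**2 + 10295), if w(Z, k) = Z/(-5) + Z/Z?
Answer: sqrt(164801)/4 ≈ 101.49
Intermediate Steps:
w(Z, k) = 1 - Z/5 (w(Z, k) = Z*(-1/5) + 1 = -Z/5 + 1 = 1 - Z/5)
sqrt((w(5, -10) + (-4 + (6/3 + 2/4))**2)**2 + 10295) = sqrt(((1 - 1/5*5) + (-4 + (6/3 + 2/4))**2)**2 + 10295) = sqrt(((1 - 1) + (-4 + (6*(1/3) + 2*(1/4)))**2)**2 + 10295) = sqrt((0 + (-4 + (2 + 1/2))**2)**2 + 10295) = sqrt((0 + (-4 + 5/2)**2)**2 + 10295) = sqrt((0 + (-3/2)**2)**2 + 10295) = sqrt((0 + 9/4)**2 + 10295) = sqrt((9/4)**2 + 10295) = sqrt(81/16 + 10295) = sqrt(164801/16) = sqrt(164801)/4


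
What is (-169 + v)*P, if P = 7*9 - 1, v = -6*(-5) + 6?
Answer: -8246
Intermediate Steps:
v = 36 (v = 30 + 6 = 36)
P = 62 (P = 63 - 1 = 62)
(-169 + v)*P = (-169 + 36)*62 = -133*62 = -8246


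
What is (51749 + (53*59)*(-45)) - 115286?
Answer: -204252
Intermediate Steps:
(51749 + (53*59)*(-45)) - 115286 = (51749 + 3127*(-45)) - 115286 = (51749 - 140715) - 115286 = -88966 - 115286 = -204252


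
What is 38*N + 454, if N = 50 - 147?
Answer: -3232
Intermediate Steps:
N = -97
38*N + 454 = 38*(-97) + 454 = -3686 + 454 = -3232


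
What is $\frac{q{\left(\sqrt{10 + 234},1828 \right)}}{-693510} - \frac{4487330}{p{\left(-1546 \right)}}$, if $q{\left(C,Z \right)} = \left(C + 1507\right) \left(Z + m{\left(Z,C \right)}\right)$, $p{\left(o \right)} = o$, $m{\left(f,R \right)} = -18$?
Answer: $\frac{155389562524}{53608323} - \frac{362 \sqrt{61}}{69351} \approx 2898.6$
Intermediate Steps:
$q{\left(C,Z \right)} = \left(-18 + Z\right) \left(1507 + C\right)$ ($q{\left(C,Z \right)} = \left(C + 1507\right) \left(Z - 18\right) = \left(1507 + C\right) \left(-18 + Z\right) = \left(-18 + Z\right) \left(1507 + C\right)$)
$\frac{q{\left(\sqrt{10 + 234},1828 \right)}}{-693510} - \frac{4487330}{p{\left(-1546 \right)}} = \frac{-27126 - 18 \sqrt{10 + 234} + 1507 \cdot 1828 + \sqrt{10 + 234} \cdot 1828}{-693510} - \frac{4487330}{-1546} = \left(-27126 - 18 \sqrt{244} + 2754796 + \sqrt{244} \cdot 1828\right) \left(- \frac{1}{693510}\right) - - \frac{2243665}{773} = \left(-27126 - 18 \cdot 2 \sqrt{61} + 2754796 + 2 \sqrt{61} \cdot 1828\right) \left(- \frac{1}{693510}\right) + \frac{2243665}{773} = \left(-27126 - 36 \sqrt{61} + 2754796 + 3656 \sqrt{61}\right) \left(- \frac{1}{693510}\right) + \frac{2243665}{773} = \left(2727670 + 3620 \sqrt{61}\right) \left(- \frac{1}{693510}\right) + \frac{2243665}{773} = \left(- \frac{272767}{69351} - \frac{362 \sqrt{61}}{69351}\right) + \frac{2243665}{773} = \frac{155389562524}{53608323} - \frac{362 \sqrt{61}}{69351}$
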